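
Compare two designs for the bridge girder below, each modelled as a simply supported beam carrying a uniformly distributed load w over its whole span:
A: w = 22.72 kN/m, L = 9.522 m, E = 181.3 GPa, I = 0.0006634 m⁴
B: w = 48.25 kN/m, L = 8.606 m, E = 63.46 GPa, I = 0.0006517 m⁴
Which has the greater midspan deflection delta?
Model: a simply supported beam carrying a uniformly distributed load w over its whole span, so delta = (5·w·L^4) / (384·E·I) (SI units).
  A: delta = (5 × 22720 × 9.522^4) / (384 × (1.813 × 10¹¹) × 0.0006634) = 0.02022 m = 20.22 mm
  B: delta = (5 × 48250 × 8.606^4) / (384 × (6.346 × 10¹⁰) × 0.0006517) = 0.08333 m = 83.33 mm
83.33 mm > 20.22 mm, so B is larger.
Final answer: B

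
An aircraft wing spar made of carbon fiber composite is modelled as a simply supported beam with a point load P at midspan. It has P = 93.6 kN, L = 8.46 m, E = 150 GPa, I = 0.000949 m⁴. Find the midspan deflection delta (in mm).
Model: a simply supported beam with a point load P at midspan, so delta = (P·L^3) / (48·E·I).
Convert to SI units:
  P = 93.6 kN = 93600 N
  E = 150 GPa = 1.5 × 10¹¹ Pa
Substitute:
  delta = (93600 × 8.46^3) / (48 × (1.5 × 10¹¹) × 0.000949)
  delta = 0.008294 m
Convert: delta = 0.008294 m = 8.294 mm
Final answer: delta = 8.294 mm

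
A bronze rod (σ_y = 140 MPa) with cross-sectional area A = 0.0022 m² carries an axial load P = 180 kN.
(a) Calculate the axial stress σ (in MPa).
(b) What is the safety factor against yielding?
(a) Axial stress σ = P/A. Convert P = 180 kN = 180000 N.
  σ = 180000 / 0.0022 = 8.182 × 10⁷ Pa = 81.82 MPa
(b) Safety factor SF = σ_y/σ = 140 / 81.82 = 1.711
Final answer: (a) σ = 81.82 MPa, (b) SF = 1.711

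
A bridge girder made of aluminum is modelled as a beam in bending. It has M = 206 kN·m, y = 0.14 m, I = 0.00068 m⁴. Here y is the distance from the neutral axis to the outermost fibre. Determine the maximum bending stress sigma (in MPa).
Model: a beam in bending, so sigma = (M·y) / I.
Convert to SI units:
  M = 206 kN·m = 206000 N·m
Substitute:
  sigma = (206000 × 0.14) / 0.00068
  sigma = 4.241 × 10⁷ Pa
Convert: sigma = 4.241 × 10⁷ Pa = 42.41 MPa
Final answer: sigma = 42.41 MPa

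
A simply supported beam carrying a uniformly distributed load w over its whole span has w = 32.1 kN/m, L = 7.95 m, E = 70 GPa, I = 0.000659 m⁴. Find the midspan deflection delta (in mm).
Model: a simply supported beam carrying a uniformly distributed load w over its whole span, so delta = (5·w·L^4) / (384·E·I).
Convert to SI units:
  w = 32.1 kN/m = 32100 N/m
  E = 70 GPa = 7 × 10¹⁰ Pa
Substitute:
  delta = (5 × 32100 × 7.95^4) / (384 × (7 × 10¹⁰) × 0.000659)
  delta = 0.03619 m
Convert: delta = 0.03619 m = 36.19 mm
Final answer: delta = 36.19 mm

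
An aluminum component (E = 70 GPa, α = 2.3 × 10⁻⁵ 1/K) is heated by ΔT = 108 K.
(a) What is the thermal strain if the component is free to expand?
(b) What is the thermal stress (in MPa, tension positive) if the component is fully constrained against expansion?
(a) Free thermal strain ε_th = α·ΔT = (2.3 × 10⁻⁵) × 108 = 0.002484
(b) Fully constrained, the expansion is suppressed, so σ = -E·α·ΔT. Convert E = 70 GPa = 7 × 10¹⁰ Pa.
  σ = -(7 × 10¹⁰) × (2.3 × 10⁻⁵) × 108 = -1.739 × 10⁸ Pa = -173.9 MPa (compressive)
Final answer: (a) ε_th = 0.002484, (b) σ = -173.9 MPa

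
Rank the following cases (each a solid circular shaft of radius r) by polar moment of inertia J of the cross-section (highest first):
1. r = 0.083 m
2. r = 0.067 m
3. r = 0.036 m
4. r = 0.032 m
Model: a solid circular shaft of radius r, so J = (π·r^4) / 2 (SI units).
  Case 1: J = (π × 0.083^4) / 2 = 7.455 × 10⁻⁵ m⁴
  Case 2: J = (π × 0.067^4) / 2 = 3.165 × 10⁻⁵ m⁴
  Case 3: J = (π × 0.036^4) / 2 = 2.638 × 10⁻⁶ m⁴
  Case 4: J = (π × 0.032^4) / 2 = 1.647 × 10⁻⁶ m⁴
Ordering: 7.455 × 10⁻⁵ m⁴ (case 1) > 3.165 × 10⁻⁵ m⁴ (case 2) > 2.638 × 10⁻⁶ m⁴ (case 3) > 1.647 × 10⁻⁶ m⁴ (case 4)
Final answer: 1, 2, 3, 4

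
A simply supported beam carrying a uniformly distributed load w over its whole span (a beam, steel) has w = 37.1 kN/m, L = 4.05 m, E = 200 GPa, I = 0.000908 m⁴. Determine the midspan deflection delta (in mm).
Model: a simply supported beam carrying a uniformly distributed load w over its whole span, so delta = (5·w·L^4) / (384·E·I).
Convert to SI units:
  w = 37.1 kN/m = 37100 N/m
  E = 200 GPa = 2 × 10¹¹ Pa
Substitute:
  delta = (5 × 37100 × 4.05^4) / (384 × (2 × 10¹¹) × 0.000908)
  delta = 0.0007157 m
Convert: delta = 0.0007157 m = 0.7157 mm
Final answer: delta = 0.7157 mm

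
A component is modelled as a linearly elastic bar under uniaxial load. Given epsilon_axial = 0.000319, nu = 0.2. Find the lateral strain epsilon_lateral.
Model: a linearly elastic bar under uniaxial load, so epsilon_lateral = -nu·epsilon_axial.
Substitute:
  epsilon_lateral = -(0.2 × 0.000319)
  epsilon_lateral = -6.38 × 10⁻⁵
Final answer: epsilon_lateral = -6.38 × 10⁻⁵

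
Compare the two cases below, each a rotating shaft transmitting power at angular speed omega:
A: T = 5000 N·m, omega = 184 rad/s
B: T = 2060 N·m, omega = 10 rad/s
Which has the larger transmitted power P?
Model: a rotating shaft transmitting power at angular speed omega, so P = T·omega (SI units).
  A: P = 5000 × 184 = 920000 W = 920 kW
  B: P = 2060 × 10 = 20600 W = 20.6 kW
920 kW > 20.6 kW, so A is larger.
Final answer: A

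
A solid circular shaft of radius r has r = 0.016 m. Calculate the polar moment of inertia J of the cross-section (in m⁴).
Model: a solid circular shaft of radius r, so J = (π·r^4) / 2.
Substitute:
  J = (π × 0.016^4) / 2
  J = 1.029 × 10⁻⁷ m⁴
Final answer: J = 1.029 × 10⁻⁷ m⁴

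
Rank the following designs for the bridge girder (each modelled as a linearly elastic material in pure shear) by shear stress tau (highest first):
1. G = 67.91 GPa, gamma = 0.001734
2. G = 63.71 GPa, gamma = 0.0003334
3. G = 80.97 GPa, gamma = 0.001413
Model: a linearly elastic material in pure shear, so tau = G·gamma (SI units).
  Case 1: tau = (6.791 × 10¹⁰) × 0.001734 = 1.178 × 10⁸ Pa = 117.8 MPa
  Case 2: tau = (6.371 × 10¹⁰) × 0.0003334 = 2.124 × 10⁷ Pa = 21.24 MPa
  Case 3: tau = (8.097 × 10¹⁰) × 0.001413 = 1.144 × 10⁸ Pa = 114.4 MPa
Ordering: 117.8 MPa (case 1) > 114.4 MPa (case 3) > 21.24 MPa (case 2)
Final answer: 1, 3, 2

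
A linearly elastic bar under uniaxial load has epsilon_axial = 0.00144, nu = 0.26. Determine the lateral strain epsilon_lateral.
Model: a linearly elastic bar under uniaxial load, so epsilon_lateral = -nu·epsilon_axial.
Substitute:
  epsilon_lateral = -(0.26 × 0.00144)
  epsilon_lateral = -0.0003744
Final answer: epsilon_lateral = -0.0003744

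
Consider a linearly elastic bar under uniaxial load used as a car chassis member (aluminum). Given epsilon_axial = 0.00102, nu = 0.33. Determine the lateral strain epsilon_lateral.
Model: a linearly elastic bar under uniaxial load, so epsilon_lateral = -nu·epsilon_axial.
Substitute:
  epsilon_lateral = -(0.33 × 0.00102)
  epsilon_lateral = -0.0003366
Final answer: epsilon_lateral = -0.0003366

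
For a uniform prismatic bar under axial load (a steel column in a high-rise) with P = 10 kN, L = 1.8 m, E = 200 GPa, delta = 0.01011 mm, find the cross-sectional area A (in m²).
Model: a uniform prismatic bar under axial load, so delta = (P·L) / (A·E).
Solve for A: A = (P·L) / (delta·E).
Convert to SI units:
  P = 10 kN = 10000 N
  E = 200 GPa = 2 × 10¹¹ Pa
  delta = 0.01011 mm = 1.011 × 10⁻⁵ m
Substitute:
  A = (10000 × 1.8) / ((1.011 × 10⁻⁵) × (2 × 10¹¹))
  A = 0.008902 m²
Final answer: A = 0.008902 m²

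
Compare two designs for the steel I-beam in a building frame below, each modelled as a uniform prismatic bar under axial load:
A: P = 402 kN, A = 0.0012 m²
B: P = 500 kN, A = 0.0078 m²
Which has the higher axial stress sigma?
Model: a uniform prismatic bar under axial load, so sigma = P / A (SI units).
  A: sigma = 402000 / 0.0012 = 3.35 × 10⁸ Pa = 335 MPa
  B: sigma = 500000 / 0.0078 = 6.41 × 10⁷ Pa = 64.1 MPa
335 MPa > 64.1 MPa, so A is larger.
Final answer: A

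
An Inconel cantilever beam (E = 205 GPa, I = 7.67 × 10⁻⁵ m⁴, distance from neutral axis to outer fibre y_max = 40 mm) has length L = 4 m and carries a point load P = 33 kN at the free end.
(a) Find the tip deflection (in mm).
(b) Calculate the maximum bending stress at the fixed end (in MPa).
(a) Tip deflection of a cantilever with an end point load: δ = P·L^3 / (3·E·I). Convert P = 33 kN = 33000 N, E = 205 GPa = 2.05 × 10¹¹ Pa.
  δ = (33000 × 4^3) / (3 × (2.05 × 10¹¹) × (7.67 × 10⁻⁵)) = 0.04477 m = 44.77 mm
(b) Maximum bending moment at the fixed end: M = P·L = 33000 × 4 = 132000 N·m. Convert y_max = 40 mm = 0.04 m.
  σ = M·y_max / I = (132000 × 0.04) / (7.67 × 10⁻⁵) = 6.884 × 10⁷ Pa = 68.84 MPa
Final answer: (a) δ = 44.77 mm, (b) σ = 68.84 MPa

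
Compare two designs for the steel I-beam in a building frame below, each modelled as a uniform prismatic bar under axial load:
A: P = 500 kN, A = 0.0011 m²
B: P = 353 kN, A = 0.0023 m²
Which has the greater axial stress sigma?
Model: a uniform prismatic bar under axial load, so sigma = P / A (SI units).
  A: sigma = 500000 / 0.0011 = 4.545 × 10⁸ Pa = 454.5 MPa
  B: sigma = 353000 / 0.0023 = 1.535 × 10⁸ Pa = 153.5 MPa
454.5 MPa > 153.5 MPa, so A is larger.
Final answer: A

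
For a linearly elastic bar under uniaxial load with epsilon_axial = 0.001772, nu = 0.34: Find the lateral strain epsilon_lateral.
Model: a linearly elastic bar under uniaxial load, so epsilon_lateral = -nu·epsilon_axial.
Substitute:
  epsilon_lateral = -(0.34 × 0.001772)
  epsilon_lateral = -0.0006025
Final answer: epsilon_lateral = -0.0006025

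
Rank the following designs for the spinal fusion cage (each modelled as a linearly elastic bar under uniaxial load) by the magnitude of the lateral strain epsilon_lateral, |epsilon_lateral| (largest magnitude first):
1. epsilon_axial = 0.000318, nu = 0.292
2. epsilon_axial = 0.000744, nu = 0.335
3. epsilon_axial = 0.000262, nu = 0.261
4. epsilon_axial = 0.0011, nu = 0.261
Model: a linearly elastic bar under uniaxial load, so epsilon_lateral = -nu·epsilon_axial (SI units).
  Case 1: epsilon_lateral = -(0.292 × 0.000318) = -9.286 × 10⁻⁵
  Case 2: epsilon_lateral = -(0.335 × 0.000744) = -0.0002492
  Case 3: epsilon_lateral = -(0.261 × 0.000262) = -6.838 × 10⁻⁵
  Case 4: epsilon_lateral = -(0.261 × 0.0011) = -0.0002871
Ordering by |epsilon_lateral|: 0.0002871 (case 4) > 0.0002492 (case 2) > 9.286 × 10⁻⁵ (case 1) > 6.838 × 10⁻⁵ (case 3)
Final answer: 4, 2, 1, 3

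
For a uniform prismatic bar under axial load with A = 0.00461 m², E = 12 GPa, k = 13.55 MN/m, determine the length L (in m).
Model: a uniform prismatic bar under axial load, so k = (A·E) / L.
Solve for L: L = (A·E) / k.
Convert to SI units:
  E = 12 GPa = 1.2 × 10¹⁰ Pa
  k = 13.55 MN/m = 1.355 × 10⁷ N/m
Substitute:
  L = (0.00461 × (1.2 × 10¹⁰)) / (1.355 × 10⁷)
  L = 4.083 m
Final answer: L = 4.083 m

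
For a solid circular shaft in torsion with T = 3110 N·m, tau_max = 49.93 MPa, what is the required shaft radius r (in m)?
Model: a solid circular shaft in torsion, so tau_max = (2·T) / (π·r^3).
Solve for r: r = ((2·T) / (π·tau_max))^(1/3).
Convert to SI units:
  tau_max = 49.93 MPa = 4.993 × 10⁷ Pa
Substitute:
  r = ((2 × 3110) / (π × (4.993 × 10⁷)))^(1/3)
  r = 0.0341 m
Final answer: r = 0.0341 m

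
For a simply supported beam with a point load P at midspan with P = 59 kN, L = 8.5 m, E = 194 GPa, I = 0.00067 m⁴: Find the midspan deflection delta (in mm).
Model: a simply supported beam with a point load P at midspan, so delta = (P·L^3) / (48·E·I).
Convert to SI units:
  P = 59 kN = 59000 N
  E = 194 GPa = 1.94 × 10¹¹ Pa
Substitute:
  delta = (59000 × 8.5^3) / (48 × (1.94 × 10¹¹) × 0.00067)
  delta = 0.005808 m
Convert: delta = 0.005808 m = 5.808 mm
Final answer: delta = 5.808 mm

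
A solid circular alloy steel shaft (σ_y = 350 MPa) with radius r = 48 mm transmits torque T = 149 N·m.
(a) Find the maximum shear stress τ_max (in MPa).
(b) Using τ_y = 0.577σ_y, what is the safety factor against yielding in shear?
(a) For a solid circular shaft, τ_max = T·r/J with J = π·r^4/2, i.e. τ_max = 2·T / (π·r^3). Convert r = 48 mm = 0.048 m.
  τ_max = (2 × 149) / (π × 0.048^3) = 857700 Pa = 0.8577 MPa
(b) τ_y = 0.577 × 350 = 201.95 MPa
  SF = τ_y/τ_max = 201.95 / 0.8577 = 235.5
Final answer: (a) τ_max = 0.8577 MPa, (b) SF = 235.5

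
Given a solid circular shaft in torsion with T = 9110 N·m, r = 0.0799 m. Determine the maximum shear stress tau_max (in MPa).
Model: a solid circular shaft in torsion, so tau_max = (2·T) / (π·r^3).
Substitute:
  tau_max = (2 × 9110) / (π × 0.0799^3)
  tau_max = 1.137 × 10⁷ Pa
Convert: tau_max = 1.137 × 10⁷ Pa = 11.37 MPa
Final answer: tau_max = 11.37 MPa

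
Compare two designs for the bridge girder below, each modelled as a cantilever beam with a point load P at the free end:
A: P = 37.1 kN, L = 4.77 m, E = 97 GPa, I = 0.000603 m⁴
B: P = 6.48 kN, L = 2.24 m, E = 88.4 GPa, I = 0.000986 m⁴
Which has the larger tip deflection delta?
Model: a cantilever beam with a point load P at the free end, so delta = (P·L^3) / (3·E·I) (SI units).
  A: delta = (37100 × 4.77^3) / (3 × (9.7 × 10¹⁰) × 0.000603) = 0.02295 m = 22.95 mm
  B: delta = (6480 × 2.24^3) / (3 × (8.84 × 10¹⁰) × 0.000986) = 0.0002785 m = 0.2785 mm
22.95 mm > 0.2785 mm, so A is larger.
Final answer: A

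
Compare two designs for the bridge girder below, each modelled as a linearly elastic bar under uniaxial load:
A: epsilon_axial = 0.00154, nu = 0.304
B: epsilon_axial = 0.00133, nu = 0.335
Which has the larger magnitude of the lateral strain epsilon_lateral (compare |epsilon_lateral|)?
Model: a linearly elastic bar under uniaxial load, so epsilon_lateral = -nu·epsilon_axial (SI units).
  A: epsilon_lateral = -(0.304 × 0.00154) = -0.0004682
  B: epsilon_lateral = -(0.335 × 0.00133) = -0.0004456
|epsilon_lateral|: A = 0.0004682, B = 0.0004456, so A is larger in magnitude.
Final answer: A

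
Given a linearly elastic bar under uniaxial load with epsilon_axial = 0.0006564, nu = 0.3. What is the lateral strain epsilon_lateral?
Model: a linearly elastic bar under uniaxial load, so epsilon_lateral = -nu·epsilon_axial.
Substitute:
  epsilon_lateral = -(0.3 × 0.0006564)
  epsilon_lateral = -0.0001969
Final answer: epsilon_lateral = -0.0001969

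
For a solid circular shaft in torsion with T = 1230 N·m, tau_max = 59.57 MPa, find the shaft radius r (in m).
Model: a solid circular shaft in torsion, so tau_max = (2·T) / (π·r^3).
Solve for r: r = ((2·T) / (π·tau_max))^(1/3).
Convert to SI units:
  tau_max = 59.57 MPa = 5.957 × 10⁷ Pa
Substitute:
  r = ((2 × 1230) / (π × (5.957 × 10⁷)))^(1/3)
  r = 0.0236 m
Final answer: r = 0.0236 m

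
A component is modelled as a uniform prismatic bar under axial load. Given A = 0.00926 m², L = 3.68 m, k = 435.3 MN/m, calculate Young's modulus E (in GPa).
Model: a uniform prismatic bar under axial load, so k = (A·E) / L.
Solve for E: E = (k·L) / A.
Convert to SI units:
  k = 435.3 MN/m = 4.353 × 10⁸ N/m
Substitute:
  E = ((4.353 × 10⁸) × 3.68) / 0.00926
  E = 1.73 × 10¹¹ Pa
Convert: E = 1.73 × 10¹¹ Pa = 173 GPa
Final answer: E = 173 GPa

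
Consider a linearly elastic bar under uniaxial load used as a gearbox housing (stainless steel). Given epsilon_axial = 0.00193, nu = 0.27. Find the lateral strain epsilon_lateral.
Model: a linearly elastic bar under uniaxial load, so epsilon_lateral = -nu·epsilon_axial.
Substitute:
  epsilon_lateral = -(0.27 × 0.00193)
  epsilon_lateral = -0.0005211
Final answer: epsilon_lateral = -0.0005211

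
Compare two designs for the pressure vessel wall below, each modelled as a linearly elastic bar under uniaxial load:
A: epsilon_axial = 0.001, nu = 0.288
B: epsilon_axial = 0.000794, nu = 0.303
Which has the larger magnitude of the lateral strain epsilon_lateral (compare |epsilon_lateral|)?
Model: a linearly elastic bar under uniaxial load, so epsilon_lateral = -nu·epsilon_axial (SI units).
  A: epsilon_lateral = -(0.288 × 0.001) = -0.000288
  B: epsilon_lateral = -(0.303 × 0.000794) = -0.0002406
|epsilon_lateral|: A = 0.000288, B = 0.0002406, so A is larger in magnitude.
Final answer: A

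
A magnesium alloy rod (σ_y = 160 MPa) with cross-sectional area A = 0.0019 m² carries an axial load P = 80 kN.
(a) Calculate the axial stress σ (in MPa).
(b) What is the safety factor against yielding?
(a) Axial stress σ = P/A. Convert P = 80 kN = 80000 N.
  σ = 80000 / 0.0019 = 4.211 × 10⁷ Pa = 42.11 MPa
(b) Safety factor SF = σ_y/σ = 160 / 42.11 = 3.8
Final answer: (a) σ = 42.11 MPa, (b) SF = 3.8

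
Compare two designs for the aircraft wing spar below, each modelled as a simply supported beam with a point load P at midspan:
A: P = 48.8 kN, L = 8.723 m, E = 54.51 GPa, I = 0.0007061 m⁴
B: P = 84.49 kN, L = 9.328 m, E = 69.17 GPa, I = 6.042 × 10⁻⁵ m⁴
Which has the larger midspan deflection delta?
Model: a simply supported beam with a point load P at midspan, so delta = (P·L^3) / (48·E·I) (SI units).
  A: delta = (48800 × 8.723^3) / (48 × (5.451 × 10¹⁰) × 0.0007061) = 0.01753 m = 17.53 mm
  B: delta = (84490 × 9.328^3) / (48 × (6.917 × 10¹⁰) × (6.042 × 10⁻⁵)) = 0.3418 m = 341.8 mm
341.8 mm > 17.53 mm, so B is larger.
Final answer: B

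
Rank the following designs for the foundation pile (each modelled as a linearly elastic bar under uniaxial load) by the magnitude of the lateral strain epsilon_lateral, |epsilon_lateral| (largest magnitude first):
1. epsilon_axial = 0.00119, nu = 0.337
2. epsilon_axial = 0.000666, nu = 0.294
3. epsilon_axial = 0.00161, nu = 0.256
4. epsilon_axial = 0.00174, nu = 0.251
Model: a linearly elastic bar under uniaxial load, so epsilon_lateral = -nu·epsilon_axial (SI units).
  Case 1: epsilon_lateral = -(0.337 × 0.00119) = -0.000401
  Case 2: epsilon_lateral = -(0.294 × 0.000666) = -0.0001958
  Case 3: epsilon_lateral = -(0.256 × 0.00161) = -0.0004122
  Case 4: epsilon_lateral = -(0.251 × 0.00174) = -0.0004367
Ordering by |epsilon_lateral|: 0.0004367 (case 4) > 0.0004122 (case 3) > 0.000401 (case 1) > 0.0001958 (case 2)
Final answer: 4, 3, 1, 2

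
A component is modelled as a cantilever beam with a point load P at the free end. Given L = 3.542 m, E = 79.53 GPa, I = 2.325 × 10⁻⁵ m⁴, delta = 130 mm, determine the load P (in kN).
Model: a cantilever beam with a point load P at the free end, so delta = (P·L^3) / (3·E·I).
Solve for P: P = (3·delta·E·I) / L^3.
Convert to SI units:
  E = 79.53 GPa = 7.953 × 10¹⁰ Pa
  delta = 130 mm = 0.13 m
Substitute:
  P = (3 × 0.13 × (7.953 × 10¹⁰) × (2.325 × 10⁻⁵)) / 3.542^3
  P = 16230 N
Convert: P = 16230 N = 16.23 kN
Final answer: P = 16.23 kN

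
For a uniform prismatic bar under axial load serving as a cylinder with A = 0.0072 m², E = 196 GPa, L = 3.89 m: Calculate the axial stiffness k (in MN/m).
Model: a uniform prismatic bar under axial load, so k = (A·E) / L.
Convert to SI units:
  E = 196 GPa = 1.96 × 10¹¹ Pa
Substitute:
  k = (0.0072 × (1.96 × 10¹¹)) / 3.89
  k = 3.628 × 10⁸ N/m
Convert: k = 3.628 × 10⁸ N/m = 362.8 MN/m
Final answer: k = 362.8 MN/m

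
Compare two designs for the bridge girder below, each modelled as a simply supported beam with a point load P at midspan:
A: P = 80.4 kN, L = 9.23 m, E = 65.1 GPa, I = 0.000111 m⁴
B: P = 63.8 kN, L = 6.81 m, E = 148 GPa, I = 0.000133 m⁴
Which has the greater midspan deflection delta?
Model: a simply supported beam with a point load P at midspan, so delta = (P·L^3) / (48·E·I) (SI units).
  A: delta = (80400 × 9.23^3) / (48 × (6.51 × 10¹⁰) × 0.000111) = 0.1823 m = 182.3 mm
  B: delta = (63800 × 6.81^3) / (48 × (1.48 × 10¹¹) × 0.000133) = 0.02133 m = 21.33 mm
182.3 mm > 21.33 mm, so A is larger.
Final answer: A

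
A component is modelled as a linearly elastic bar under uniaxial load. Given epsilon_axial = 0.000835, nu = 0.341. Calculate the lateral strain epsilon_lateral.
Model: a linearly elastic bar under uniaxial load, so epsilon_lateral = -nu·epsilon_axial.
Substitute:
  epsilon_lateral = -(0.341 × 0.000835)
  epsilon_lateral = -0.0002847
Final answer: epsilon_lateral = -0.0002847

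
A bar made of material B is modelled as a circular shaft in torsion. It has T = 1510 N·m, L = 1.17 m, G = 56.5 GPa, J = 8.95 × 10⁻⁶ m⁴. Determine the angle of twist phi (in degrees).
Model: a circular shaft in torsion, so phi = (T·L) / (G·J).
Convert to SI units:
  G = 56.5 GPa = 5.65 × 10¹⁰ Pa
Substitute:
  phi = (1510 × 1.17) / ((5.65 × 10¹⁰) × (8.95 × 10⁻⁶))
  phi = 0.003494 rad
Convert to degrees: phi = 0.003494 × 180/π = 0.2002°
Final answer: phi = 0.2002°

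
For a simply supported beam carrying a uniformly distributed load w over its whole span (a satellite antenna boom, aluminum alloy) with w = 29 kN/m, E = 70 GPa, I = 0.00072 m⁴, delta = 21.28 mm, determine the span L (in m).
Model: a simply supported beam carrying a uniformly distributed load w over its whole span, so delta = (5·w·L^4) / (384·E·I).
Solve for L: L = ((384·delta·E·I) / (5·w))^(1/4).
Convert to SI units:
  w = 29 kN/m = 29000 N/m
  E = 70 GPa = 7 × 10¹⁰ Pa
  delta = 21.28 mm = 0.02128 m
Substitute:
  L = ((384 × 0.02128 × (7 × 10¹⁰) × 0.00072) / (5 × 29000))^(1/4)
  L = 7.3 m
Final answer: L = 7.3 m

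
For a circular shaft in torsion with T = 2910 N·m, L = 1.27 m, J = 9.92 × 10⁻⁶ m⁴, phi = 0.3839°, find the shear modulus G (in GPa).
Model: a circular shaft in torsion, so phi = (T·L) / (G·J).
Solve for G: G = (T·L) / (phi·J).
Convert to SI units:
  phi = 0.3839° = 0.0067 rad
Substitute:
  G = (2910 × 1.27) / (0.0067 × (9.92 × 10⁻⁶))
  G = 5.56 × 10¹⁰ Pa
Convert: G = 5.56 × 10¹⁰ Pa = 55.6 GPa
Final answer: G = 55.6 GPa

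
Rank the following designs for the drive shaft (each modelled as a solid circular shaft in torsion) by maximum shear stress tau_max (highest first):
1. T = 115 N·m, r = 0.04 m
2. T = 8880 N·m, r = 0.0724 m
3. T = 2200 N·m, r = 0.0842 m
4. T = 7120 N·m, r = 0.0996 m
Model: a solid circular shaft in torsion, so tau_max = (2·T) / (π·r^3) (SI units).
  Case 1: tau_max = (2 × 115) / (π × 0.04^3) = 1.144 × 10⁶ Pa = 1.144 MPa
  Case 2: tau_max = (2 × 8880) / (π × 0.0724^3) = 1.49 × 10⁷ Pa = 14.9 MPa
  Case 3: tau_max = (2 × 2200) / (π × 0.0842^3) = 2.346 × 10⁶ Pa = 2.346 MPa
  Case 4: tau_max = (2 × 7120) / (π × 0.0996^3) = 4.588 × 10⁶ Pa = 4.588 MPa
Ordering: 14.9 MPa (case 2) > 4.588 MPa (case 4) > 2.346 MPa (case 3) > 1.144 MPa (case 1)
Final answer: 2, 4, 3, 1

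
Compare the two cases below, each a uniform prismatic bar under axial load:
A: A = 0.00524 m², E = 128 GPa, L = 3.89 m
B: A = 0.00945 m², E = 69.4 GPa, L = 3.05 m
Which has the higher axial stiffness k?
Model: a uniform prismatic bar under axial load, so k = (A·E) / L (SI units).
  A: k = (0.00524 × (1.28 × 10¹¹)) / 3.89 = 1.724 × 10⁸ N/m = 172.4 MN/m
  B: k = (0.00945 × (6.94 × 10¹⁰)) / 3.05 = 2.15 × 10⁸ N/m = 215 MN/m
215 MN/m > 172.4 MN/m, so B is larger.
Final answer: B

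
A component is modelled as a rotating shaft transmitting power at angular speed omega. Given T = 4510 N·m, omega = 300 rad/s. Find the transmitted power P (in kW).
Model: a rotating shaft transmitting power at angular speed omega, so P = T·omega.
Substitute:
  P = 4510 × 300
  P = 1.353 × 10⁶ W
Convert: P = 1.353 × 10⁶ W = 1353 kW
Final answer: P = 1353 kW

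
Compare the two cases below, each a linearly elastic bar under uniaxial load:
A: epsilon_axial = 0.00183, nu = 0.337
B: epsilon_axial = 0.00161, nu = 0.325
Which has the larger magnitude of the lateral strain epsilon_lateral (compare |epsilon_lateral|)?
Model: a linearly elastic bar under uniaxial load, so epsilon_lateral = -nu·epsilon_axial (SI units).
  A: epsilon_lateral = -(0.337 × 0.00183) = -0.0006167
  B: epsilon_lateral = -(0.325 × 0.00161) = -0.0005233
|epsilon_lateral|: A = 0.0006167, B = 0.0005233, so A is larger in magnitude.
Final answer: A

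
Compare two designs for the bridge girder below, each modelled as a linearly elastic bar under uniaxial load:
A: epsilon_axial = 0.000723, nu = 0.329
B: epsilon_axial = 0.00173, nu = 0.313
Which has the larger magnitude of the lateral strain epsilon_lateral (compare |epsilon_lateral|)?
Model: a linearly elastic bar under uniaxial load, so epsilon_lateral = -nu·epsilon_axial (SI units).
  A: epsilon_lateral = -(0.329 × 0.000723) = -0.0002379
  B: epsilon_lateral = -(0.313 × 0.00173) = -0.0005415
|epsilon_lateral|: A = 0.0002379, B = 0.0005415, so B is larger in magnitude.
Final answer: B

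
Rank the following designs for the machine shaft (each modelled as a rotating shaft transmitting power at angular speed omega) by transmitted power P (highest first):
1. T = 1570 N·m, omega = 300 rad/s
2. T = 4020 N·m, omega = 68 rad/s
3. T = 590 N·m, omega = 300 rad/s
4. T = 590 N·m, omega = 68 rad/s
Model: a rotating shaft transmitting power at angular speed omega, so P = T·omega (SI units).
  Case 1: P = 1570 × 300 = 471000 W = 471 kW
  Case 2: P = 4020 × 68 = 273400 W = 273.4 kW
  Case 3: P = 590 × 300 = 177000 W = 177 kW
  Case 4: P = 590 × 68 = 40120 W = 40.12 kW
Ordering: 471 kW (case 1) > 273.4 kW (case 2) > 177 kW (case 3) > 40.12 kW (case 4)
Final answer: 1, 2, 3, 4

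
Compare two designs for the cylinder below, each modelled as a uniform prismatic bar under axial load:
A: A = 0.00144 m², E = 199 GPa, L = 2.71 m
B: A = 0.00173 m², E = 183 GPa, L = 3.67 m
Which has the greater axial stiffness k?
Model: a uniform prismatic bar under axial load, so k = (A·E) / L (SI units).
  A: k = (0.00144 × (1.99 × 10¹¹)) / 2.71 = 1.057 × 10⁸ N/m = 105.7 MN/m
  B: k = (0.00173 × (1.83 × 10¹¹)) / 3.67 = 8.626 × 10⁷ N/m = 86.26 MN/m
105.7 MN/m > 86.26 MN/m, so A is larger.
Final answer: A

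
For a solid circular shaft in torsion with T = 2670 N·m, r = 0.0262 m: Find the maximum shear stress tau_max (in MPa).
Model: a solid circular shaft in torsion, so tau_max = (2·T) / (π·r^3).
Substitute:
  tau_max = (2 × 2670) / (π × 0.0262^3)
  tau_max = 9.451 × 10⁷ Pa
Convert: tau_max = 9.451 × 10⁷ Pa = 94.51 MPa
Final answer: tau_max = 94.51 MPa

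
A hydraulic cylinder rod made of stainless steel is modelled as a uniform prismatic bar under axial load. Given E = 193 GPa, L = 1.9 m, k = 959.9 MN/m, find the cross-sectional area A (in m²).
Model: a uniform prismatic bar under axial load, so k = (A·E) / L.
Solve for A: A = (k·L) / E.
Convert to SI units:
  E = 193 GPa = 1.93 × 10¹¹ Pa
  k = 959.9 MN/m = 9.599 × 10⁸ N/m
Substitute:
  A = ((9.599 × 10⁸) × 1.9) / (1.93 × 10¹¹)
  A = 0.00945 m²
Final answer: A = 0.00945 m²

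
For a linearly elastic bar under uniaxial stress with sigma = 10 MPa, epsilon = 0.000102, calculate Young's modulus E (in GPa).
Model: a linearly elastic bar under uniaxial stress, so epsilon = sigma / E.
Solve for E: E = sigma / epsilon.
Convert to SI units:
  sigma = 10 MPa = 1 × 10⁷ Pa
Substitute:
  E = (1 × 10⁷) / 0.000102
  E = 9.804 × 10¹⁰ Pa
Convert: E = 9.804 × 10¹⁰ Pa = 98.04 GPa
Final answer: E = 98.04 GPa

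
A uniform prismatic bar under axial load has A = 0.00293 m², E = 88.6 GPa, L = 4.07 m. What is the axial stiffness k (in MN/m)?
Model: a uniform prismatic bar under axial load, so k = (A·E) / L.
Convert to SI units:
  E = 88.6 GPa = 8.86 × 10¹⁰ Pa
Substitute:
  k = (0.00293 × (8.86 × 10¹⁰)) / 4.07
  k = 6.378 × 10⁷ N/m
Convert: k = 6.378 × 10⁷ N/m = 63.78 MN/m
Final answer: k = 63.78 MN/m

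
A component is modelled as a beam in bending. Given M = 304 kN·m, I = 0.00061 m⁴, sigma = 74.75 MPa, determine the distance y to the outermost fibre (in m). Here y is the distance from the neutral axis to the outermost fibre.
Model: a beam in bending, so sigma = (M·y) / I.
Solve for y: y = (sigma·I) / M.
Convert to SI units:
  M = 304 kN·m = 304000 N·m
  sigma = 74.75 MPa = 7.475 × 10⁷ Pa
Substitute:
  y = ((7.475 × 10⁷) × 0.00061) / 304000
  y = 0.15 m
Final answer: y = 0.15 m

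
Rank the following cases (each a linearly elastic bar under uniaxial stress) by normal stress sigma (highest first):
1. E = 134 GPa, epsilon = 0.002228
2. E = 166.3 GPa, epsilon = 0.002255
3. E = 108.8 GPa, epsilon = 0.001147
Model: a linearly elastic bar under uniaxial stress, so sigma = E·epsilon (SI units).
  Case 1: sigma = (1.34 × 10¹¹) × 0.002228 = 2.986 × 10⁸ Pa = 298.6 MPa
  Case 2: sigma = (1.663 × 10¹¹) × 0.002255 = 3.75 × 10⁸ Pa = 375 MPa
  Case 3: sigma = (1.088 × 10¹¹) × 0.001147 = 1.248 × 10⁸ Pa = 124.8 MPa
Ordering: 375 MPa (case 2) > 298.6 MPa (case 1) > 124.8 MPa (case 3)
Final answer: 2, 1, 3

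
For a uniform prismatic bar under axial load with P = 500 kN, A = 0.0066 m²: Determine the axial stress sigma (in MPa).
Model: a uniform prismatic bar under axial load, so sigma = P / A.
Convert to SI units:
  P = 500 kN = 500000 N
Substitute:
  sigma = 500000 / 0.0066
  sigma = 7.576 × 10⁷ Pa
Convert: sigma = 7.576 × 10⁷ Pa = 75.76 MPa
Final answer: sigma = 75.76 MPa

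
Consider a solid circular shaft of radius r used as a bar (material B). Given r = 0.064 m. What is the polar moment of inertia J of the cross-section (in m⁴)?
Model: a solid circular shaft of radius r, so J = (π·r^4) / 2.
Substitute:
  J = (π × 0.064^4) / 2
  J = 2.635 × 10⁻⁵ m⁴
Final answer: J = 2.635 × 10⁻⁵ m⁴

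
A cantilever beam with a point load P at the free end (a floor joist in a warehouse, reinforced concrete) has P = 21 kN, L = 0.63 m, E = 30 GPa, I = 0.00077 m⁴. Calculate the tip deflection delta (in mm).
Model: a cantilever beam with a point load P at the free end, so delta = (P·L^3) / (3·E·I).
Convert to SI units:
  P = 21 kN = 21000 N
  E = 30 GPa = 3 × 10¹⁰ Pa
Substitute:
  delta = (21000 × 0.63^3) / (3 × (3 × 10¹⁰) × 0.00077)
  delta = 7.577 × 10⁻⁵ m
Convert: delta = 7.577 × 10⁻⁵ m = 0.07577 mm
Final answer: delta = 0.07577 mm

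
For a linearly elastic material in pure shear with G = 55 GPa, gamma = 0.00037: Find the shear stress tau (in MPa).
Model: a linearly elastic material in pure shear, so tau = G·gamma.
Convert to SI units:
  G = 55 GPa = 5.5 × 10¹⁰ Pa
Substitute:
  tau = (5.5 × 10¹⁰) × 0.00037
  tau = 2.035 × 10⁷ Pa
Convert: tau = 2.035 × 10⁷ Pa = 20.35 MPa
Final answer: tau = 20.35 MPa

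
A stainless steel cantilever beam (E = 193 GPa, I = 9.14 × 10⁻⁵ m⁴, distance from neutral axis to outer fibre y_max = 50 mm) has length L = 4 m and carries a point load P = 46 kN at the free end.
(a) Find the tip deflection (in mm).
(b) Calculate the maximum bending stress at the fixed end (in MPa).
(a) Tip deflection of a cantilever with an end point load: δ = P·L^3 / (3·E·I). Convert P = 46 kN = 46000 N, E = 193 GPa = 1.93 × 10¹¹ Pa.
  δ = (46000 × 4^3) / (3 × (1.93 × 10¹¹) × (9.14 × 10⁻⁵)) = 0.05563 m = 55.63 mm
(b) Maximum bending moment at the fixed end: M = P·L = 46000 × 4 = 184000 N·m. Convert y_max = 50 mm = 0.05 m.
  σ = M·y_max / I = (184000 × 0.05) / (9.14 × 10⁻⁵) = 1.007 × 10⁸ Pa = 100.7 MPa
Final answer: (a) δ = 55.63 mm, (b) σ = 100.7 MPa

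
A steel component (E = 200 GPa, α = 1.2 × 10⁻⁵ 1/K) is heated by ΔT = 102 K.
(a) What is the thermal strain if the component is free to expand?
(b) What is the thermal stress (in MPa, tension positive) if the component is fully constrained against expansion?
(a) Free thermal strain ε_th = α·ΔT = (1.2 × 10⁻⁵) × 102 = 0.001224
(b) Fully constrained, the expansion is suppressed, so σ = -E·α·ΔT. Convert E = 200 GPa = 2 × 10¹¹ Pa.
  σ = -(2 × 10¹¹) × (1.2 × 10⁻⁵) × 102 = -2.448 × 10⁸ Pa = -244.8 MPa (compressive)
Final answer: (a) ε_th = 0.001224, (b) σ = -244.8 MPa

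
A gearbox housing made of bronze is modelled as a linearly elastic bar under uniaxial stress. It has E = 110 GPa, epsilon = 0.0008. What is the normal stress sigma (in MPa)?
Model: a linearly elastic bar under uniaxial stress, so sigma = E·epsilon.
Convert to SI units:
  E = 110 GPa = 1.1 × 10¹¹ Pa
Substitute:
  sigma = (1.1 × 10¹¹) × 0.0008
  sigma = 8.8 × 10⁷ Pa
Convert: sigma = 8.8 × 10⁷ Pa = 88 MPa
Final answer: sigma = 88 MPa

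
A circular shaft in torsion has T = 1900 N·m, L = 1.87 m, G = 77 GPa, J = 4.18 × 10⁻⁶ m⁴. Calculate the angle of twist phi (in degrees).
Model: a circular shaft in torsion, so phi = (T·L) / (G·J).
Convert to SI units:
  G = 77 GPa = 7.7 × 10¹⁰ Pa
Substitute:
  phi = (1900 × 1.87) / ((7.7 × 10¹⁰) × (4.18 × 10⁻⁶))
  phi = 0.01104 rad
Convert to degrees: phi = 0.01104 × 180/π = 0.6325°
Final answer: phi = 0.6325°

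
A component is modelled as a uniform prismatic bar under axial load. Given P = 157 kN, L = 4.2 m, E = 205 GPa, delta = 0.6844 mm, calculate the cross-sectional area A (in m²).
Model: a uniform prismatic bar under axial load, so delta = (P·L) / (A·E).
Solve for A: A = (P·L) / (delta·E).
Convert to SI units:
  P = 157 kN = 157000 N
  E = 205 GPa = 2.05 × 10¹¹ Pa
  delta = 0.6844 mm = 0.0006844 m
Substitute:
  A = (157000 × 4.2) / (0.0006844 × (2.05 × 10¹¹))
  A = 0.0047 m²
Final answer: A = 0.0047 m²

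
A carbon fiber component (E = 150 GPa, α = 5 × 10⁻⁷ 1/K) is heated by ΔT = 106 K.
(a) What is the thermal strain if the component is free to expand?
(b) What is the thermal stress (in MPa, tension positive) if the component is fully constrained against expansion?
(a) Free thermal strain ε_th = α·ΔT = (5 × 10⁻⁷) × 106 = 5.3 × 10⁻⁵
(b) Fully constrained, the expansion is suppressed, so σ = -E·α·ΔT. Convert E = 150 GPa = 1.5 × 10¹¹ Pa.
  σ = -(1.5 × 10¹¹) × (5 × 10⁻⁷) × 106 = -7.95 × 10⁶ Pa = -7.95 MPa (compressive)
Final answer: (a) ε_th = 5.3 × 10⁻⁵, (b) σ = -7.95 MPa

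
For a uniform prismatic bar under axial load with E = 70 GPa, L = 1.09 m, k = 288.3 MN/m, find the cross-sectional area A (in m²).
Model: a uniform prismatic bar under axial load, so k = (A·E) / L.
Solve for A: A = (k·L) / E.
Convert to SI units:
  E = 70 GPa = 7 × 10¹⁰ Pa
  k = 288.3 MN/m = 2.883 × 10⁸ N/m
Substitute:
  A = ((2.883 × 10⁸) × 1.09) / (7 × 10¹⁰)
  A = 0.004489 m²
Final answer: A = 0.004489 m²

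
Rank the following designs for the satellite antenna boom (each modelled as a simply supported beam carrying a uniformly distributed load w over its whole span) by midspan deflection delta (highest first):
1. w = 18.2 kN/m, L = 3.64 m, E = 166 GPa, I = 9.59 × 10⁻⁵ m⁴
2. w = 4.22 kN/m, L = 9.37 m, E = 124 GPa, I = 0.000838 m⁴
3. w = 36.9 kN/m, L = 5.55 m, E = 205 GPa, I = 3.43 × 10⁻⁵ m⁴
Model: a simply supported beam carrying a uniformly distributed load w over its whole span, so delta = (5·w·L^4) / (384·E·I) (SI units).
  Case 1: delta = (5 × 18200 × 3.64^4) / (384 × (1.66 × 10¹¹) × (9.59 × 10⁻⁵)) = 0.002613 m = 2.613 mm
  Case 2: delta = (5 × 4220 × 9.37^4) / (384 × (1.24 × 10¹¹) × 0.000838) = 0.004076 m = 4.076 mm
  Case 3: delta = (5 × 36900 × 5.55^4) / (384 × (2.05 × 10¹¹) × (3.43 × 10⁻⁵)) = 0.06483 m = 64.83 mm
Ordering: 64.83 mm (case 3) > 4.076 mm (case 2) > 2.613 mm (case 1)
Final answer: 3, 2, 1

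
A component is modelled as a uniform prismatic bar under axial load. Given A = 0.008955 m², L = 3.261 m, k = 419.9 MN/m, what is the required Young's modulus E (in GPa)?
Model: a uniform prismatic bar under axial load, so k = (A·E) / L.
Solve for E: E = (k·L) / A.
Convert to SI units:
  k = 419.9 MN/m = 4.199 × 10⁸ N/m
Substitute:
  E = ((4.199 × 10⁸) × 3.261) / 0.008955
  E = 1.529 × 10¹¹ Pa
Convert: E = 1.529 × 10¹¹ Pa = 152.9 GPa
Final answer: E = 152.9 GPa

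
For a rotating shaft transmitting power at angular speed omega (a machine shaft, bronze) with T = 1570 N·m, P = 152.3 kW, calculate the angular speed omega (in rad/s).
Model: a rotating shaft transmitting power at angular speed omega, so P = T·omega.
Solve for omega: omega = P / T.
Convert to SI units:
  P = 152.3 kW = 152300 W
Substitute:
  omega = 152300 / 1570
  omega = 97.01 rad/s
Final answer: omega = 97.01 rad/s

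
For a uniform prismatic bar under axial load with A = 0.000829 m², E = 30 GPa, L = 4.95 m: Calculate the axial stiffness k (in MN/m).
Model: a uniform prismatic bar under axial load, so k = (A·E) / L.
Convert to SI units:
  E = 30 GPa = 3 × 10¹⁰ Pa
Substitute:
  k = (0.000829 × (3 × 10¹⁰)) / 4.95
  k = 5.024 × 10⁶ N/m
Convert: k = 5.024 × 10⁶ N/m = 5.024 MN/m
Final answer: k = 5.024 MN/m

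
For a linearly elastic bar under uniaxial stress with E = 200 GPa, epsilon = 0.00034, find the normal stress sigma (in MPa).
Model: a linearly elastic bar under uniaxial stress, so epsilon = sigma / E.
Solve for sigma: sigma = epsilon·E.
Convert to SI units:
  E = 200 GPa = 2 × 10¹¹ Pa
Substitute:
  sigma = 0.00034 × (2 × 10¹¹)
  sigma = 6.8 × 10⁷ Pa
Convert: sigma = 6.8 × 10⁷ Pa = 68 MPa
Final answer: sigma = 68 MPa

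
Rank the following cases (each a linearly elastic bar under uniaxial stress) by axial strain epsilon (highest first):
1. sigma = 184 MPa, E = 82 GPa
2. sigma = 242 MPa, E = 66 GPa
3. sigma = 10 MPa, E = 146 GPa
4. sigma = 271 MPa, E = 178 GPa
Model: a linearly elastic bar under uniaxial stress, so epsilon = sigma / E (SI units).
  Case 1: epsilon = (1.84 × 10⁸) / (8.2 × 10¹⁰) = 0.002244
  Case 2: epsilon = (2.42 × 10⁸) / (6.6 × 10¹⁰) = 0.003667
  Case 3: epsilon = (1 × 10⁷) / (1.46 × 10¹¹) = 6.849 × 10⁻⁵
  Case 4: epsilon = (2.71 × 10⁸) / (1.78 × 10¹¹) = 0.001522
Ordering: 0.003667 (case 2) > 0.002244 (case 1) > 0.001522 (case 4) > 6.849 × 10⁻⁵ (case 3)
Final answer: 2, 1, 4, 3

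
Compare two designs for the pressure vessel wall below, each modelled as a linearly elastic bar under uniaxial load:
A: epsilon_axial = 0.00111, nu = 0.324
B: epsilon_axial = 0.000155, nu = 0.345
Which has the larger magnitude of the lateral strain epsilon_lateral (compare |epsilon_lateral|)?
Model: a linearly elastic bar under uniaxial load, so epsilon_lateral = -nu·epsilon_axial (SI units).
  A: epsilon_lateral = -(0.324 × 0.00111) = -0.0003596
  B: epsilon_lateral = -(0.345 × 0.000155) = -5.347 × 10⁻⁵
|epsilon_lateral|: A = 0.0003596, B = 5.347 × 10⁻⁵, so A is larger in magnitude.
Final answer: A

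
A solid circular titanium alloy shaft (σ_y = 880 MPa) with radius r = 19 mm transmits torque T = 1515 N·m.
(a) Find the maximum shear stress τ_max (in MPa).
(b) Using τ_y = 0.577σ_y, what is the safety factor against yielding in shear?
(a) For a solid circular shaft, τ_max = T·r/J with J = π·r^4/2, i.e. τ_max = 2·T / (π·r^3). Convert r = 19 mm = 0.019 m.
  τ_max = (2 × 1515) / (π × 0.019^3) = 1.406 × 10⁸ Pa = 140.6 MPa
(b) τ_y = 0.577 × 880 = 507.76 MPa
  SF = τ_y/τ_max = 507.76 / 140.6 = 3.611
Final answer: (a) τ_max = 140.6 MPa, (b) SF = 3.611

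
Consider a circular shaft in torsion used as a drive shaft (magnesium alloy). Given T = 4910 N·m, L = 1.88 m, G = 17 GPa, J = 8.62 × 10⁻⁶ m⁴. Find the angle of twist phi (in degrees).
Model: a circular shaft in torsion, so phi = (T·L) / (G·J).
Convert to SI units:
  G = 17 GPa = 1.7 × 10¹⁰ Pa
Substitute:
  phi = (4910 × 1.88) / ((1.7 × 10¹⁰) × (8.62 × 10⁻⁶))
  phi = 0.06299 rad
Convert to degrees: phi = 0.06299 × 180/π = 3.609°
Final answer: phi = 3.609°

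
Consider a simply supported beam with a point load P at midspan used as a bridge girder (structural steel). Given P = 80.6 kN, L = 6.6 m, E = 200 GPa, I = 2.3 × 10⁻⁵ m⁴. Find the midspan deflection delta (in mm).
Model: a simply supported beam with a point load P at midspan, so delta = (P·L^3) / (48·E·I).
Convert to SI units:
  P = 80.6 kN = 80600 N
  E = 200 GPa = 2 × 10¹¹ Pa
Substitute:
  delta = (80600 × 6.6^3) / (48 × (2 × 10¹¹) × (2.3 × 10⁻⁵))
  delta = 0.1049 m
Convert: delta = 0.1049 m = 104.9 mm
Final answer: delta = 104.9 mm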